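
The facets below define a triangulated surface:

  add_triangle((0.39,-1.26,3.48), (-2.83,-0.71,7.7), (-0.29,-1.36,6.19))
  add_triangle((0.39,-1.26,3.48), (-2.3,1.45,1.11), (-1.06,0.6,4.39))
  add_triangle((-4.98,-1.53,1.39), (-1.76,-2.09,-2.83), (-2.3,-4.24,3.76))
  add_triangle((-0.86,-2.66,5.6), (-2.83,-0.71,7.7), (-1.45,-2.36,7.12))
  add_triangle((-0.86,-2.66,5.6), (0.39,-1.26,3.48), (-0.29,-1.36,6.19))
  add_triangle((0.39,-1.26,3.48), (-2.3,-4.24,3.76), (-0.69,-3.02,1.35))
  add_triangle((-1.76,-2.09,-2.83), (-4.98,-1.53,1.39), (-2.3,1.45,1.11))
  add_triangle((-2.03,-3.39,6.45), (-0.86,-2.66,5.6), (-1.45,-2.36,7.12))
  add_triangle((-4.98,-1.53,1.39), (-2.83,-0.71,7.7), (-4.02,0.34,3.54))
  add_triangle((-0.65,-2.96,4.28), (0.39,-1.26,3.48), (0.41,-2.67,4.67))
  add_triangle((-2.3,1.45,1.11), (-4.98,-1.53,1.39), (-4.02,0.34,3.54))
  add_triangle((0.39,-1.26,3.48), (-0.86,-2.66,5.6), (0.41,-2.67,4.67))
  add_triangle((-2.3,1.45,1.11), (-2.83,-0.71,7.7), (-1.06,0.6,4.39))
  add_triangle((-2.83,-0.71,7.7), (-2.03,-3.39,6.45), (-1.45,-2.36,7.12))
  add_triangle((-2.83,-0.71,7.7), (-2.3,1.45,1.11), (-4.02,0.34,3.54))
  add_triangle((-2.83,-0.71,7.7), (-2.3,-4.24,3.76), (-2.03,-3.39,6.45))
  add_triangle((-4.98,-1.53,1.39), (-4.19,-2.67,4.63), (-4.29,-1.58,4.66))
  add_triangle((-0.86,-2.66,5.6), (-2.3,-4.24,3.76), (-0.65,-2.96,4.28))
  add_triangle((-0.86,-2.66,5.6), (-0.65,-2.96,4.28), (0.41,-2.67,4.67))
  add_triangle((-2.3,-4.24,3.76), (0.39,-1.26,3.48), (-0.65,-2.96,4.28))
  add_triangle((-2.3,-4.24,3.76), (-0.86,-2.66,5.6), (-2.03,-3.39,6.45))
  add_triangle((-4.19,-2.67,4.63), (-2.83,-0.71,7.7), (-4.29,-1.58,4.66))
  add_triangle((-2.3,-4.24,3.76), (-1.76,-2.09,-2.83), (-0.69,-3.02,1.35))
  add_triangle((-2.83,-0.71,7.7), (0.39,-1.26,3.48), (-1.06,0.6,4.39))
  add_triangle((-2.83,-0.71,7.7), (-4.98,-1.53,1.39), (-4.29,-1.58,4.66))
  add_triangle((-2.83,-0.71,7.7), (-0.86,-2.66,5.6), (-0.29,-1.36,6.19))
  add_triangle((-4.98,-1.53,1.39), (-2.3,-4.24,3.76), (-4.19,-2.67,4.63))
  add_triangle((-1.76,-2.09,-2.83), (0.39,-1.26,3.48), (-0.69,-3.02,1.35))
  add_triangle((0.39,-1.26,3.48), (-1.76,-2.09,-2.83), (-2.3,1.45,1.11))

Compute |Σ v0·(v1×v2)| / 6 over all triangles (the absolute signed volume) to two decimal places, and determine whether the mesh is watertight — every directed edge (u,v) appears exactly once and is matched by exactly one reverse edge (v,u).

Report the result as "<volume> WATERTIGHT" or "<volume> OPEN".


73.42 OPEN

Per-triangle v0·(v1×v2)/6:
  t1: -0.7019
  t2: -1.4118
  t3: +13.7497
  t4: -0.5906
  t5: +1.1211
  t6: +2.5906
  t7: +5.3432
  t8: +1.1001
  t9: +8.7136
  t10: -0.5488
  t11: +3.7163
  t12: +0.8032
  t13: +3.5424
  t14: +3.4412
  t15: +3.7985
  t16: +4.9951
  t17: +3.2214
  t18: +1.5071
  t19: +0.9722
  t20: -0.3400
  t21: +1.8563
  t22: +3.7457
  t23: +3.7260
  t24: +2.8192
  t25: +1.9609
  t26: +4.2472
  t27: +6.5702
  t28: -0.5984
  t29: -5.9294
Σ = +73.4200 → |volume| = 73.42

Directed edges: 87 total; 3 unmatched, e.g. (-2.83,-0.71,7.7)→(-2.3,-4.24,3.76) → open.


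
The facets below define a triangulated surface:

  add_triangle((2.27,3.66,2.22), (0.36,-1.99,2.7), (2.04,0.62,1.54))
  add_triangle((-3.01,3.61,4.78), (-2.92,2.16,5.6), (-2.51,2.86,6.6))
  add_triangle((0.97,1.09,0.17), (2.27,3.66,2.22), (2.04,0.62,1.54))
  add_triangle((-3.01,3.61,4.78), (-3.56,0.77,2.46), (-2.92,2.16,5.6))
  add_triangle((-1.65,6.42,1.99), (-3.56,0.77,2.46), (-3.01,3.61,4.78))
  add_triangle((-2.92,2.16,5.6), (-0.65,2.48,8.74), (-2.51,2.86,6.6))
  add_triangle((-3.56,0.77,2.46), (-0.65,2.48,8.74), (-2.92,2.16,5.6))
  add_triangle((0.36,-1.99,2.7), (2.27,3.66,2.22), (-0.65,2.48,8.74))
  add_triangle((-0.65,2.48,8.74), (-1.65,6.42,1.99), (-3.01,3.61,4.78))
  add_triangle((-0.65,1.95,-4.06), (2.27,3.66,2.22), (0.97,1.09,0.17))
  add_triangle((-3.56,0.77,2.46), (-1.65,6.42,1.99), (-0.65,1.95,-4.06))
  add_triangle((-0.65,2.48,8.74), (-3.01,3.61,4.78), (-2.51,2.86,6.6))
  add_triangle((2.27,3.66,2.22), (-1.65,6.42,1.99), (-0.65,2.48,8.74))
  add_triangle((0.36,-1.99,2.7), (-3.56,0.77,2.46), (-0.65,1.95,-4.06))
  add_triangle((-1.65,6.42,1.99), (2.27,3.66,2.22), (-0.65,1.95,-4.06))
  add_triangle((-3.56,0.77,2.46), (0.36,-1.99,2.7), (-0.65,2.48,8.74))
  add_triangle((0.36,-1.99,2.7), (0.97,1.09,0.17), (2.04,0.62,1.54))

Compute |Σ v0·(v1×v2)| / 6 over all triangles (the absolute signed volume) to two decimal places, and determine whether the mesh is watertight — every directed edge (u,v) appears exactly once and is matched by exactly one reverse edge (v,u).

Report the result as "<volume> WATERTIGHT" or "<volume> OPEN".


Per-triangle v0·(v1×v2)/6:
  t1: +2.8136
  t2: +1.6873
  t3: +0.7047
  t4: +3.8406
  t5: +8.2213
  t6: +1.9208
  t7: +2.5464
  t8: +12.2516
  t9: +17.7102
  t10: +1.4972
  t11: +17.1338
  t12: +2.8112
  t13: +27.3992
  t14: +1.9500
  t15: +15.8513
  t16: +13.4993
  t17: -0.2552
Σ = +131.5833 → |volume| = 131.58

Directed edges: 51 total; 3 unmatched, e.g. (0.97,1.09,0.17)→(-0.65,1.95,-4.06) → open.

131.58 OPEN


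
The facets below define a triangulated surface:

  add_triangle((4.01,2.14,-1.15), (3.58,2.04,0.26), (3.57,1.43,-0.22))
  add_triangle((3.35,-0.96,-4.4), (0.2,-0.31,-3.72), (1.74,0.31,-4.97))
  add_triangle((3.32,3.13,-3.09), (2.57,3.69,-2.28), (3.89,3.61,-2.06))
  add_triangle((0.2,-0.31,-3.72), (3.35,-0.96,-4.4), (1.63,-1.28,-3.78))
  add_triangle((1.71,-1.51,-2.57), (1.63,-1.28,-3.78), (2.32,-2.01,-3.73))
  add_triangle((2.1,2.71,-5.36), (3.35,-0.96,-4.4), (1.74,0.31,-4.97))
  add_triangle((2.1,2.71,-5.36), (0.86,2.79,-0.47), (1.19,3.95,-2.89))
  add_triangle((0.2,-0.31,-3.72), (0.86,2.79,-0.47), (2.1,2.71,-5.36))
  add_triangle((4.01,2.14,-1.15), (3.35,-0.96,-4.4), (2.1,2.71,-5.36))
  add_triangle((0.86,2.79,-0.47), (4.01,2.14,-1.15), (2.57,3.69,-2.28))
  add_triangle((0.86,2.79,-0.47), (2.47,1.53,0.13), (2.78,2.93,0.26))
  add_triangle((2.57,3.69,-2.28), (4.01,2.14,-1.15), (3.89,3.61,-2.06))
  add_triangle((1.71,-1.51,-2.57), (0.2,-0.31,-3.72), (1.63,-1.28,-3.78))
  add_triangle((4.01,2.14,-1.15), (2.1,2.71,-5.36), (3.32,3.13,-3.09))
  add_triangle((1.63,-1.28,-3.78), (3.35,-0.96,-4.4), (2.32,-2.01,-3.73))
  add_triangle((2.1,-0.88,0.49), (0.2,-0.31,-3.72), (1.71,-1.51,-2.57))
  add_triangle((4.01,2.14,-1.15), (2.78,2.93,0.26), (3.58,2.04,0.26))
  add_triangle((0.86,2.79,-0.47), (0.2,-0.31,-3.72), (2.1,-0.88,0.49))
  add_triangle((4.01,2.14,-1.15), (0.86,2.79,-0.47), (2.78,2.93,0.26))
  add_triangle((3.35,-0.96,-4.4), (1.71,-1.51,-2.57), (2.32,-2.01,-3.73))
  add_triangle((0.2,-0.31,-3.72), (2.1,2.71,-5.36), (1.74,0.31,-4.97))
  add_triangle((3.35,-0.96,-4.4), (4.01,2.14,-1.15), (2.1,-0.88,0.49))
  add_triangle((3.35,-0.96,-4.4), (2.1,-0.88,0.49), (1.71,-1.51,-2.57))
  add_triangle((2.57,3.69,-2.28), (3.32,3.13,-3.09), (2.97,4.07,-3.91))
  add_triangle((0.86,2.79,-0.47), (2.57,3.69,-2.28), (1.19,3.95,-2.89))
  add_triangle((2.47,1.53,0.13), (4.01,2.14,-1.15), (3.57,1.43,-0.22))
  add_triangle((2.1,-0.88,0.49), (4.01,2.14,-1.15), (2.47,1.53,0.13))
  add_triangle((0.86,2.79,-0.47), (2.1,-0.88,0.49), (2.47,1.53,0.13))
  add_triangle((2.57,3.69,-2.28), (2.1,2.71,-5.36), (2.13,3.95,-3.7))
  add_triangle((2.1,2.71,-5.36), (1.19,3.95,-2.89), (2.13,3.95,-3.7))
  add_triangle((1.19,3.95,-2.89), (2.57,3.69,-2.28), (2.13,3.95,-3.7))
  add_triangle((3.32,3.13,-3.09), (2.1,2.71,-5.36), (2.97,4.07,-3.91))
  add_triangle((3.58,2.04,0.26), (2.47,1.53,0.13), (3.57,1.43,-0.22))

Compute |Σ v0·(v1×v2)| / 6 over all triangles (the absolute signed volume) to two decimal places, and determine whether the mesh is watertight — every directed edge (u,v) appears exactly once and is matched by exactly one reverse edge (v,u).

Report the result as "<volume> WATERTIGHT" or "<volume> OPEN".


43.74 OPEN

Per-triangle v0·(v1×v2)/6:
  t1: +0.4782
  t2: +1.9397
  t3: +1.0977
  t4: +1.3379
  t5: +0.0036
  t6: +3.7894
  t7: -1.3711
  t8: +1.5444
  t9: +12.3904
  t10: +2.0577
  t11: -0.3619
  t12: -0.1185
  t13: +0.2059
  t14: +2.0480
  t15: +0.9211
  t16: -0.8110
  t17: +1.1523
  t18: -4.2063
  t19: +1.8630
  t20: +0.1455
  t21: +2.0690
  t22: +6.6046
  t23: +1.9001
  t24: +0.8820
  t25: +1.5032
  t26: -0.3801
  t27: +1.2756
  t28: -0.1100
  t29: +1.5724
  t30: +1.4055
  t31: +1.0374
  t32: +1.9302
  t33: -0.0528
Σ = +43.7432 → |volume| = 43.74

Directed edges: 99 total; 9 unmatched, e.g. (3.89,3.61,-2.06)→(3.32,3.13,-3.09) → open.


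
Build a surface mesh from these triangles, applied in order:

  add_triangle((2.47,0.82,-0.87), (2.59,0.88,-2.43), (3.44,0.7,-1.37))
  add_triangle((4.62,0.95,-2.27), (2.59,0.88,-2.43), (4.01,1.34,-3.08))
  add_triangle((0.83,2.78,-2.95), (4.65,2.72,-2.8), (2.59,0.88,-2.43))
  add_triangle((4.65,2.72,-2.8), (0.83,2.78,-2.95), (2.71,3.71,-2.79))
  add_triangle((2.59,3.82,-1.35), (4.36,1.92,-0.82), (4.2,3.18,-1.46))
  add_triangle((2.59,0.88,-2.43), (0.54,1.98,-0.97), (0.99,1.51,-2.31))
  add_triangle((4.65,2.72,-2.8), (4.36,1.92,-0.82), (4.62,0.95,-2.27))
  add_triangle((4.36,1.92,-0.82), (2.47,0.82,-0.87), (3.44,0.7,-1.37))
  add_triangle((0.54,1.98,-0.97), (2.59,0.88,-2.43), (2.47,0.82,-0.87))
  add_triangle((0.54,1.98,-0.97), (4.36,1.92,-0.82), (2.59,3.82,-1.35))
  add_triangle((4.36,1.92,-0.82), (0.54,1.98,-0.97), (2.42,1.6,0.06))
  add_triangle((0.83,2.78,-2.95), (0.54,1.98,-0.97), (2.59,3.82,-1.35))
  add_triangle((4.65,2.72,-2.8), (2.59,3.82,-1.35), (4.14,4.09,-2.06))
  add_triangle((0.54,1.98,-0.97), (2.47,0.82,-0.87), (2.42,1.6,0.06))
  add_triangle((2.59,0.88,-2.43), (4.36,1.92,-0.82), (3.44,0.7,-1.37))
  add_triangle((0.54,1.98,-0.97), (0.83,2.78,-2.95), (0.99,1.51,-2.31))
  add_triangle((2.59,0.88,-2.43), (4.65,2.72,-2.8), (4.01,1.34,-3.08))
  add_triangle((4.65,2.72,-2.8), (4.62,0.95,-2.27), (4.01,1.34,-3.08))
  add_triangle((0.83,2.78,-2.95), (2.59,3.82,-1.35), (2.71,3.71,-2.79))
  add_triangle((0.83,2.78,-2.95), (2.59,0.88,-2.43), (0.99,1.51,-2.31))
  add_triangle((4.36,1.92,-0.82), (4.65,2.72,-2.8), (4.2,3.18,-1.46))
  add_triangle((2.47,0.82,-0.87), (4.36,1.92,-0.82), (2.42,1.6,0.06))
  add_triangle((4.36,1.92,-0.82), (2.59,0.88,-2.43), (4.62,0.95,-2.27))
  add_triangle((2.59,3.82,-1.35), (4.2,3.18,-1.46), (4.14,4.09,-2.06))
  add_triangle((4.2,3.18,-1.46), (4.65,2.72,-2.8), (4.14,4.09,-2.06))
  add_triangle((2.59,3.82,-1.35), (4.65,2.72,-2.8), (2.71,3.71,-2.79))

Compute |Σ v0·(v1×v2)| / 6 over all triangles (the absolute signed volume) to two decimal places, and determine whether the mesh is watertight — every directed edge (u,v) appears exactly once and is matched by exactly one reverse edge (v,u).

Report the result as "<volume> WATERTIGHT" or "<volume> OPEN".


14.32 WATERTIGHT

Per-triangle v0·(v1×v2)/6:
  t1: -0.2775
  t2: +0.1625
  t3: +2.7537
  t4: +1.9753
  t5: +0.4705
  t6: -0.8363
  t7: +2.2019
  t8: -0.0994
  t9: -1.1186
  t10: -0.5985
  t11: +0.9894
  t12: +0.8237
  t13: +0.5024
  t14: -0.9321
  t15: +1.0136
  t16: -0.2658
  t17: +0.3509
  t18: +1.3027
  t19: +1.2370
  t20: +0.3893
  t21: +1.5342
  t22: -0.0572
  t23: -1.2659
  t24: +0.5072
  t25: +1.1396
  t26: +2.4140
Σ = +14.3163 → |volume| = 14.32

Directed edges: 78 total, each appears once with its reverse present → watertight.


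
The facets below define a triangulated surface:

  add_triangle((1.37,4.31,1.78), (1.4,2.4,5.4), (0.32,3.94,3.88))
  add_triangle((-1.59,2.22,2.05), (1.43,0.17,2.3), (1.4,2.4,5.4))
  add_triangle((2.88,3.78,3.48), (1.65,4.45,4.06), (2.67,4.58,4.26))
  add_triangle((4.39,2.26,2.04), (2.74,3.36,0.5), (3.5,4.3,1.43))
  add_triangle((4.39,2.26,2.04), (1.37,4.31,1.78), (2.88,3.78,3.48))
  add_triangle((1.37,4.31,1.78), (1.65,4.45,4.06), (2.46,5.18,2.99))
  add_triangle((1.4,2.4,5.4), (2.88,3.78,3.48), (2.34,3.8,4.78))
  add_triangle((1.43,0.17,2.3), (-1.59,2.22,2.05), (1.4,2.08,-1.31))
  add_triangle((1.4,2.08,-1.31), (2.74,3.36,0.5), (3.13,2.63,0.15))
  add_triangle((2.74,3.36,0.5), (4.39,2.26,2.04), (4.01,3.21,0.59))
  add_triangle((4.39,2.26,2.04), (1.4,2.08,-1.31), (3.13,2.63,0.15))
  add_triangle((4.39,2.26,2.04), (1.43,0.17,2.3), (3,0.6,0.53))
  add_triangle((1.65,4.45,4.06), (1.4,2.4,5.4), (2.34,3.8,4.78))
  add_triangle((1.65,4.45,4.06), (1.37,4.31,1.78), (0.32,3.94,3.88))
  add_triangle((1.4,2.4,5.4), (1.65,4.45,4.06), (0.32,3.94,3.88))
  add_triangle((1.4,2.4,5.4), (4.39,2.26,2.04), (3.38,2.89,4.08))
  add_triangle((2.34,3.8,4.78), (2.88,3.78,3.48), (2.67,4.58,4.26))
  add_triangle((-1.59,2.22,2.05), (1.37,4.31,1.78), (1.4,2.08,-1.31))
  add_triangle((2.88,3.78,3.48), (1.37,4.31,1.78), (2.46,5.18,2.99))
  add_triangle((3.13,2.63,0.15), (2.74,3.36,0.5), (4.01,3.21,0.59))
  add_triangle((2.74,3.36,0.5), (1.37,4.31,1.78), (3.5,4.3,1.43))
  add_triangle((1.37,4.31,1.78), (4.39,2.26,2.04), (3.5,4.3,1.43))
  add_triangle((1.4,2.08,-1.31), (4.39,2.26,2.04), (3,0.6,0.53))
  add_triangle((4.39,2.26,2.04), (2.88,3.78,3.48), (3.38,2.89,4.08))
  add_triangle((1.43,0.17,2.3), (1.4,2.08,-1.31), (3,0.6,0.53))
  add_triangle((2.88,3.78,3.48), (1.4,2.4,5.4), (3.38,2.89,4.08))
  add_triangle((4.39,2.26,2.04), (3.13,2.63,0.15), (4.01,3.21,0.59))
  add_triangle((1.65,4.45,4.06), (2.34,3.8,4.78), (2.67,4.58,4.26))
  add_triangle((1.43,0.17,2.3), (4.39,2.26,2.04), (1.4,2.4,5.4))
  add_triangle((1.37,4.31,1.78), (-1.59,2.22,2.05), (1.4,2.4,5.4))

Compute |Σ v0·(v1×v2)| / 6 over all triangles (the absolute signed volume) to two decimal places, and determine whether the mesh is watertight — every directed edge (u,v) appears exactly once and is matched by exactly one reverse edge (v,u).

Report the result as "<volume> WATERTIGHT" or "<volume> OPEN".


36.21 OPEN

Per-triangle v0·(v1×v2)/6:
  t1: -3.9839
  t2: +0.6451
  t3: +0.0667
  t4: +1.1332
  t5: +3.7267
  t6: +1.1546
  t7: +0.7700
  t8: -4.1462
  t9: +0.9336
  t10: +1.1682
  t11: +0.1639
  t12: +1.4881
  t13: +1.7200
  t14: +1.8694
  t15: +2.8244
  t16: +0.9130
  t17: +0.6465
  t18: +2.9754
  t19: -0.0956
  t20: +0.2502
  t21: +0.9448
  t22: +2.6079
  t23: +2.2141
  t24: +2.4160
  t25: -1.7523
  t26: +2.7512
  t27: +0.1443
  t28: +0.8902
  t29: +3.9769
  t30: +7.7890
Σ = +36.2053 → |volume| = 36.21

Directed edges: 90 total; 6 unmatched, e.g. (2.88,3.78,3.48)→(1.65,4.45,4.06) → open.


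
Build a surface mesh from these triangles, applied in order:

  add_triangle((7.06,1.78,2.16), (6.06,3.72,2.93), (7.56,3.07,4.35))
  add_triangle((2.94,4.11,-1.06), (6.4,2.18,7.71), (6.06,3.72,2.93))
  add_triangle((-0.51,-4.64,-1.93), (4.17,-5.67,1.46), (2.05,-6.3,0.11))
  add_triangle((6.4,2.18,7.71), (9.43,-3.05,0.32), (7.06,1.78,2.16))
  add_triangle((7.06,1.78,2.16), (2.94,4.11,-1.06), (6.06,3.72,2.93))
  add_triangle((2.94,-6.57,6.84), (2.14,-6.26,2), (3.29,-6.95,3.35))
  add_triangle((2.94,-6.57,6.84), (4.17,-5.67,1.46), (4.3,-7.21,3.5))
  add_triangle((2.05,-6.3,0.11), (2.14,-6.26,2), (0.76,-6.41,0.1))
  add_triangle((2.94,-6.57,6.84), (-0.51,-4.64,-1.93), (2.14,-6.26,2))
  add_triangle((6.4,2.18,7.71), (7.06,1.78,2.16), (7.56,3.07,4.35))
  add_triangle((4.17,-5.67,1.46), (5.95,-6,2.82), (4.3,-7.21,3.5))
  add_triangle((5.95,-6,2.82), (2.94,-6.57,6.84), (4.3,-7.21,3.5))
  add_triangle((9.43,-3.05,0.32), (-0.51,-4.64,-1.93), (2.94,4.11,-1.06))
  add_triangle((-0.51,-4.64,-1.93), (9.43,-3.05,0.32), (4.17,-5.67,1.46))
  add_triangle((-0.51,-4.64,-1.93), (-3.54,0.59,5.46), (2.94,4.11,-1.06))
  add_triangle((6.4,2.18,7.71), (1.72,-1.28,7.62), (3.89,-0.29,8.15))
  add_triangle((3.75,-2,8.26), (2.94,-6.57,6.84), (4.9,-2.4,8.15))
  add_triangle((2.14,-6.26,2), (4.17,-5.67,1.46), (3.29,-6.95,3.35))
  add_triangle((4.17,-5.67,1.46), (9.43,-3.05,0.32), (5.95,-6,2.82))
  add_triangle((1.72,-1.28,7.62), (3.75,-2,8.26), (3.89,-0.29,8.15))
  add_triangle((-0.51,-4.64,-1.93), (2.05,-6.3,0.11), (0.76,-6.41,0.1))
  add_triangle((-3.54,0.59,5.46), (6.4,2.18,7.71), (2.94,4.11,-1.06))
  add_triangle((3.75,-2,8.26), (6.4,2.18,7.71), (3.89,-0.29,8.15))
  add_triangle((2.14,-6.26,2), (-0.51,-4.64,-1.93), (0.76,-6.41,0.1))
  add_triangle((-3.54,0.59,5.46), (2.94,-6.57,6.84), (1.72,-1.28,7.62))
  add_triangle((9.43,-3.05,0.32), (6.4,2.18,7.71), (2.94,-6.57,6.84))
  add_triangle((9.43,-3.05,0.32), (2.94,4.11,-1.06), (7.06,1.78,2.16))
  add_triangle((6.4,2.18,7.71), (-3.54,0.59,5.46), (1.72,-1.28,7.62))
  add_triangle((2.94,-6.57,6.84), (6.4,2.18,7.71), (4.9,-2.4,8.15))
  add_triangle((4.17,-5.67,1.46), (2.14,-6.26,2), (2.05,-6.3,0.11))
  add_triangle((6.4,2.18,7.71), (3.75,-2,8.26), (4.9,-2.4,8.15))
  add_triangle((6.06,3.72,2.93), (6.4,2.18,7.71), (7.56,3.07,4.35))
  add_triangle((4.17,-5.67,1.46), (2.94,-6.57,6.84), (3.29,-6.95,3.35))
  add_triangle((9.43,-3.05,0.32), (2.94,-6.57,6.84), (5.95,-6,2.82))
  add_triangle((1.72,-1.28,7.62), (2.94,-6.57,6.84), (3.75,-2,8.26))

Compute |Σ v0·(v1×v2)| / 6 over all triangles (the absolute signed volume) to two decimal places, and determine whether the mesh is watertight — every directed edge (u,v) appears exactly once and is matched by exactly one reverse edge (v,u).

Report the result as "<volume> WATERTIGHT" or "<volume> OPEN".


Per-triangle v0·(v1×v2)/6:
  t1: +3.7807
  t2: +6.3637
  t3: +2.0229
  t4: +35.0245
  t5: +9.3193
  t6: +3.7037
  t7: -1.9395
  t8: +2.6307
  t9: +7.8977
  t10: +6.5200
  t11: +3.5956
  t12: +10.2952
  t13: +23.9720
  t14: +22.9472
  t15: -2.3134
  t16: +2.6636
  t17: +8.2143
  t18: +2.9653
  t19: +9.3355
  t20: +4.1788
  t21: +2.7742
  t22: +41.0597
  t23: +5.6617
  t24: -0.8356
  t25: +30.1846
  t26: +111.1936
  t27: +22.6819
  t28: +29.9818
  t29: +3.8321
  t30: +4.4685
  t31: +8.3881
  t32: +6.0956
  t33: +6.0714
  t34: +20.0527
  t35: +11.8954
Σ = +464.6837 → |volume| = 464.68

Directed edges: 105 total; 3 unmatched, e.g. (2.94,-6.57,6.84)→(-0.51,-4.64,-1.93) → open.

464.68 OPEN


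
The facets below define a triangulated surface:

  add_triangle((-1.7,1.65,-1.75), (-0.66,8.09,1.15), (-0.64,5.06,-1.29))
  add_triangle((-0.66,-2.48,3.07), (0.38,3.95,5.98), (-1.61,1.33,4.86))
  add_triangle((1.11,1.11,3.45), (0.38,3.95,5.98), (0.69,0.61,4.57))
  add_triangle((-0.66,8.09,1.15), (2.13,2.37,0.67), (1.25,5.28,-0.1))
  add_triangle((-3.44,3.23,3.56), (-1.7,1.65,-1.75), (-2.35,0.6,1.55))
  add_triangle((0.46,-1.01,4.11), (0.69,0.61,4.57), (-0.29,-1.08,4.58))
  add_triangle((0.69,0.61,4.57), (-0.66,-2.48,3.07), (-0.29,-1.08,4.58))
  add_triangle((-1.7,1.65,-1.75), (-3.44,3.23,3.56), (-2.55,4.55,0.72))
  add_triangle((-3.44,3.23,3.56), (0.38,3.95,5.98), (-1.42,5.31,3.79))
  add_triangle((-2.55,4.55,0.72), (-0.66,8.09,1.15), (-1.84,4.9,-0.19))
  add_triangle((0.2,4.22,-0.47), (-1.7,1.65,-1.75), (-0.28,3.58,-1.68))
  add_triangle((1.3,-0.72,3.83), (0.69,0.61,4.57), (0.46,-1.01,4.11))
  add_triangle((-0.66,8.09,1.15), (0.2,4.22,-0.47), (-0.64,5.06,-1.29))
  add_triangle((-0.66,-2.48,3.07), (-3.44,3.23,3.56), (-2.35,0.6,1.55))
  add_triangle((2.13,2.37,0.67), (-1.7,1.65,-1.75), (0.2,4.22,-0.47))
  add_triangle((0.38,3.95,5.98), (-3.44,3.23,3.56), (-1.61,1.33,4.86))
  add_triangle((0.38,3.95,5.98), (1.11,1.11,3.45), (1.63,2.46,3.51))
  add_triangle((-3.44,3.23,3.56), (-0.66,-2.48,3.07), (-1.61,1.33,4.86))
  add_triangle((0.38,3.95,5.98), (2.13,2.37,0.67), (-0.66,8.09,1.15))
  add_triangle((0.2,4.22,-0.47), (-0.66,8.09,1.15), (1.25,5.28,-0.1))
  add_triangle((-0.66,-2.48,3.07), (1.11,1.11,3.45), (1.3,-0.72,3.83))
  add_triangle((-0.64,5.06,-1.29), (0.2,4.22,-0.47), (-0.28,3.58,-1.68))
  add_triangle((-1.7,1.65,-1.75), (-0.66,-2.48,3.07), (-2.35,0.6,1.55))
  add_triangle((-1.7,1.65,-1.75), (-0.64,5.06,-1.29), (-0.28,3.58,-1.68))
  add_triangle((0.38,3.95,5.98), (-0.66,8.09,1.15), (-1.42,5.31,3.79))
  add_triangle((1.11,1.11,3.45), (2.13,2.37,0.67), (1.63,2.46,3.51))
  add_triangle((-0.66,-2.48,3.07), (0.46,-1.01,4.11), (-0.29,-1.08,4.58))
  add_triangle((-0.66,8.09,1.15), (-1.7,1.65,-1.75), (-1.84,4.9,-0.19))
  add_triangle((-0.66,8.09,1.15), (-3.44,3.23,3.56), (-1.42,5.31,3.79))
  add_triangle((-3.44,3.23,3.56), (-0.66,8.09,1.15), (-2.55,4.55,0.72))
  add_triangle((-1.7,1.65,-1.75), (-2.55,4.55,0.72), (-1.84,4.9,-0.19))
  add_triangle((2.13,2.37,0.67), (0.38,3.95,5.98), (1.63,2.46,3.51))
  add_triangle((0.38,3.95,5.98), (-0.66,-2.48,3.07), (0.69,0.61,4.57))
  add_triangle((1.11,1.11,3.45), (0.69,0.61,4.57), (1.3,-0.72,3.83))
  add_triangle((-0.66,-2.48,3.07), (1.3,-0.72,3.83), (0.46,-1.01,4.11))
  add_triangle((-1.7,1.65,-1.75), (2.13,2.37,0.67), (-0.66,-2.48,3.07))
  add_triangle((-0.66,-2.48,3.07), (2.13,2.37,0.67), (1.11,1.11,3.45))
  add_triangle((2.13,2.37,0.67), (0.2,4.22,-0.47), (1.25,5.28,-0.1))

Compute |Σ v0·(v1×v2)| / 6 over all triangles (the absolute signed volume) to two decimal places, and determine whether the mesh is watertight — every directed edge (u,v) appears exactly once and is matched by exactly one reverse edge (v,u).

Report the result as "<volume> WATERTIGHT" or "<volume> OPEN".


Per-triangle v0·(v1×v2)/6:
  t1: +3.6330
  t2: +7.0186
  t3: +1.6729
  t4: +3.4194
  t5: +3.2596
  t6: +0.9584
  t7: -0.7130
  t8: +4.2780
  t9: +8.8010
  t10: +2.7466
  t11: -1.1071
  t12: +1.0073
  t13: +1.8023
  t14: +3.7660
  t15: +1.0546
  t16: +8.5503
  t17: +1.7647
  t18: +5.4273
  t19: +16.6589
  t20: +1.8004
  t21: -1.9847
  t22: +0.5631
  t23: +1.7237
  t24: +1.1588
  t25: +10.0834
  t26: +0.8446
  t27: +0.9800
  t28: +1.9827
  t29: +8.8738
  t30: +8.7960
  t31: +1.9495
  t32: +2.4084
  t33: +3.8481
  t34: +0.9095
  t35: +0.8779
  t36: -3.3677
  t37: +1.7761
  t38: +0.0359
Σ = +117.2579 → |volume| = 117.26

Directed edges: 114 total, each appears once with its reverse present → watertight.

117.26 WATERTIGHT


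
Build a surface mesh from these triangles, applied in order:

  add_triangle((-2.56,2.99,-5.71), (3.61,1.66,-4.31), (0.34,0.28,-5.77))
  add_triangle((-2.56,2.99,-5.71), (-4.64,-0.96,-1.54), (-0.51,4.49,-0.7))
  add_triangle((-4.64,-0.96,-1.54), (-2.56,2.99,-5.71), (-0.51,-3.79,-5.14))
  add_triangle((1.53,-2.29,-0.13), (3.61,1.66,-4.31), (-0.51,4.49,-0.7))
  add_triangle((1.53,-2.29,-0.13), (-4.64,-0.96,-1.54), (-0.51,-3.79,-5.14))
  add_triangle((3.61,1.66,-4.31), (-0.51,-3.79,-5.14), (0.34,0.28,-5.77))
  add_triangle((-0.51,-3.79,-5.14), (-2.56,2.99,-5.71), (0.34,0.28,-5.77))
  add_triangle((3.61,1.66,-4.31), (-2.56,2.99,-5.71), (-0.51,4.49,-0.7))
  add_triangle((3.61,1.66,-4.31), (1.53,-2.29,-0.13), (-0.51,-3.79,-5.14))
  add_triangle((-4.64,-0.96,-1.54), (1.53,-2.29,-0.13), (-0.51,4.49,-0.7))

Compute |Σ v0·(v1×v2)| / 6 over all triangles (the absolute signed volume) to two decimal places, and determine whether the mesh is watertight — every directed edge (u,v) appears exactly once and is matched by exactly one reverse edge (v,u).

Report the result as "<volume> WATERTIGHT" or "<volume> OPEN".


Per-triangle v0·(v1×v2)/6:
  t1: +12.7968
  t2: +15.8284
  t3: +27.3784
  t4: +2.4655
  t5: +8.2024
  t6: +11.9026
  t7: +13.3723
  t8: +21.6375
  t9: +13.9840
  t10: -3.3365
Σ = +124.2315 → |volume| = 124.23

Directed edges: 30 total, each appears once with its reverse present → watertight.

124.23 WATERTIGHT


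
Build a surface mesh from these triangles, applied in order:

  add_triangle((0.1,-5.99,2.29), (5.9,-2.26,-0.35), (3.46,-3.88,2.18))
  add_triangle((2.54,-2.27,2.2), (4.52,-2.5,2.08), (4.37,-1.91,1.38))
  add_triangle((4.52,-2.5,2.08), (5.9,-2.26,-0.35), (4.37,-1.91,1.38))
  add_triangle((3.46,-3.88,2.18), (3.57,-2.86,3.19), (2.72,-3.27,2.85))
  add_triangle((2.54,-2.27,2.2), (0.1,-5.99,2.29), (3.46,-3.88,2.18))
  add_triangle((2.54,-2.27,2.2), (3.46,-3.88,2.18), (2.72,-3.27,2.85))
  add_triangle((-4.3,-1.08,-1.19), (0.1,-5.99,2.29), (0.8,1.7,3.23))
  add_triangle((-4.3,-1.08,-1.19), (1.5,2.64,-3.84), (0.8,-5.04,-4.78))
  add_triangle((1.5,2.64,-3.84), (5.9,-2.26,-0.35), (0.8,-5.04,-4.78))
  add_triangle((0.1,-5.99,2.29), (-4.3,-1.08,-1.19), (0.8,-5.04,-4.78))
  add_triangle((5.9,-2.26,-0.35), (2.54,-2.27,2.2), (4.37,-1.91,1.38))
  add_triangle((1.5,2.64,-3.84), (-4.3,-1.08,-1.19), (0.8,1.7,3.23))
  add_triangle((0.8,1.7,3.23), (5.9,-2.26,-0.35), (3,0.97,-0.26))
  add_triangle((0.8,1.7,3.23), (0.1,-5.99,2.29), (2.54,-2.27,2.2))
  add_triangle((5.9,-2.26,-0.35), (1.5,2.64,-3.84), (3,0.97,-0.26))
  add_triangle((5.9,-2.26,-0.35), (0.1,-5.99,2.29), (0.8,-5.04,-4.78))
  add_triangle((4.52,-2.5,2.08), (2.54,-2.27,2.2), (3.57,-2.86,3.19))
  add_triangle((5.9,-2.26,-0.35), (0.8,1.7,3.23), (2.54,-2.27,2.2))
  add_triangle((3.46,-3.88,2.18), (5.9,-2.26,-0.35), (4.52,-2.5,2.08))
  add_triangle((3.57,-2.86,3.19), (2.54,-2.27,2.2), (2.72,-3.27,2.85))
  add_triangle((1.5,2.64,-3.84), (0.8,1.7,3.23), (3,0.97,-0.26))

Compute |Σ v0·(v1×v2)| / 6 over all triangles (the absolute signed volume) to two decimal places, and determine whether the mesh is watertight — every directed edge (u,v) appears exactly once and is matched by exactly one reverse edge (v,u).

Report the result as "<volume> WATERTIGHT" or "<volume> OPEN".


202.18 OPEN

Per-triangle v0·(v1×v2)/6:
  t1: +8.1922
  t2: -0.0174
  t3: +0.6939
  t4: +0.8684
  t5: +2.7753
  t6: -0.4550
  t7: +15.4001
  t8: +24.0945
  t9: +32.4193
  t10: +30.0575
  t11: -1.5451
  t12: +9.4514
  t13: +6.9915
  t14: +8.5901
  t15: +7.5572
  t16: +38.3840
  t17: -0.3205
  t18: +8.8181
  t19: +4.0959
  t20: -0.1039
  t21: +6.2287
Σ = +202.1761 → |volume| = 202.18

Directed edges: 63 total; 3 unmatched, e.g. (3.46,-3.88,2.18)→(3.57,-2.86,3.19) → open.


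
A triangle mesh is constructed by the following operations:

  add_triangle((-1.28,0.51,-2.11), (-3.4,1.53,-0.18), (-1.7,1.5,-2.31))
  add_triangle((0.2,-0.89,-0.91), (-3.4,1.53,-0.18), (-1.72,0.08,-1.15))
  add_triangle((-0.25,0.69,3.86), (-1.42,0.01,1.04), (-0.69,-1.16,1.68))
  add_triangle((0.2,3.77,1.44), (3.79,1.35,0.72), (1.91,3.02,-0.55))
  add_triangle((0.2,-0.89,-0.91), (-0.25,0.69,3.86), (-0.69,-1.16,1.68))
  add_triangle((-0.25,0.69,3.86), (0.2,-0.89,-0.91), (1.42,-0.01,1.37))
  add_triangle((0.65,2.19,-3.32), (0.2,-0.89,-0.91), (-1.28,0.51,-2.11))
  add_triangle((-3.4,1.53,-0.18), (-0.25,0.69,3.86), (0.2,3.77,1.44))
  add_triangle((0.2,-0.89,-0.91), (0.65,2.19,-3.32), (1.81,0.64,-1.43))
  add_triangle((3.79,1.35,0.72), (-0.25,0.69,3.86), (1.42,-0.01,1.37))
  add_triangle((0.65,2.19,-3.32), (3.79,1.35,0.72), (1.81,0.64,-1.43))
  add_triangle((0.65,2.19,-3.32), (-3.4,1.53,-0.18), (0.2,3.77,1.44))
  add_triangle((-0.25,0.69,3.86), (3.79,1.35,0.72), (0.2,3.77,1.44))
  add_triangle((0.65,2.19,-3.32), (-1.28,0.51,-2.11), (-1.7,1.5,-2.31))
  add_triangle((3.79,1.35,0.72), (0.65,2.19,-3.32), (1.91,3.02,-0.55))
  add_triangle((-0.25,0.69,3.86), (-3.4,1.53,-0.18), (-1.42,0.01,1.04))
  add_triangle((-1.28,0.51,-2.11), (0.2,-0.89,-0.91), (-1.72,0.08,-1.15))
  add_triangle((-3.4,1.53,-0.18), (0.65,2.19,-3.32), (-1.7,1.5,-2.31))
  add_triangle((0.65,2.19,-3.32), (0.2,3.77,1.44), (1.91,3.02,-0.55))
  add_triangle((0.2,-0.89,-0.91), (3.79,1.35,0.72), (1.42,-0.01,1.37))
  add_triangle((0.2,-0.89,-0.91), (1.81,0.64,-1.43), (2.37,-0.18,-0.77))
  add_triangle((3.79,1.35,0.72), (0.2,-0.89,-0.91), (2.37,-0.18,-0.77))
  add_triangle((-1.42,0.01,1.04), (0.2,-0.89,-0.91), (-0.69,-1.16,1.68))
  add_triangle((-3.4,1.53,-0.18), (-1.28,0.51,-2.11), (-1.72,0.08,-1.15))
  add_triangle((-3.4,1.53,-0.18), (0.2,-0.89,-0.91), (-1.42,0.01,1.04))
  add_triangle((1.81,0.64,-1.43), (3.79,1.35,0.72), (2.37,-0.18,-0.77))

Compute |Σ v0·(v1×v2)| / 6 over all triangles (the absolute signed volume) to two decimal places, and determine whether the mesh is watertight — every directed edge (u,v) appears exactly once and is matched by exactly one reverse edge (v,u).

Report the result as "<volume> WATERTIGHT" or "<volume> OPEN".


57.79 WATERTIGHT

Per-triangle v0·(v1×v2)/6:
  t1: +0.9336
  t2: +0.1180
  t3: +1.2050
  t4: +4.2048
  t5: +0.4045
  t6: +0.6828
  t7: +1.4068
  t8: +8.0043
  t9: +1.2580
  t10: +1.8146
  t11: +2.2047
  t12: +9.3480
  t13: +8.4395
  t14: +1.0279
  t15: +3.9598
  t16: +1.7455
  t17: +0.4514
  t18: +1.7259
  t19: +3.9985
  t20: +0.9769
  t21: +0.5504
  t22: +0.1276
  t23: +0.4575
  t24: +0.7635
  t25: +0.8337
  t26: +1.1440
Σ = +57.7872 → |volume| = 57.79

Directed edges: 78 total, each appears once with its reverse present → watertight.


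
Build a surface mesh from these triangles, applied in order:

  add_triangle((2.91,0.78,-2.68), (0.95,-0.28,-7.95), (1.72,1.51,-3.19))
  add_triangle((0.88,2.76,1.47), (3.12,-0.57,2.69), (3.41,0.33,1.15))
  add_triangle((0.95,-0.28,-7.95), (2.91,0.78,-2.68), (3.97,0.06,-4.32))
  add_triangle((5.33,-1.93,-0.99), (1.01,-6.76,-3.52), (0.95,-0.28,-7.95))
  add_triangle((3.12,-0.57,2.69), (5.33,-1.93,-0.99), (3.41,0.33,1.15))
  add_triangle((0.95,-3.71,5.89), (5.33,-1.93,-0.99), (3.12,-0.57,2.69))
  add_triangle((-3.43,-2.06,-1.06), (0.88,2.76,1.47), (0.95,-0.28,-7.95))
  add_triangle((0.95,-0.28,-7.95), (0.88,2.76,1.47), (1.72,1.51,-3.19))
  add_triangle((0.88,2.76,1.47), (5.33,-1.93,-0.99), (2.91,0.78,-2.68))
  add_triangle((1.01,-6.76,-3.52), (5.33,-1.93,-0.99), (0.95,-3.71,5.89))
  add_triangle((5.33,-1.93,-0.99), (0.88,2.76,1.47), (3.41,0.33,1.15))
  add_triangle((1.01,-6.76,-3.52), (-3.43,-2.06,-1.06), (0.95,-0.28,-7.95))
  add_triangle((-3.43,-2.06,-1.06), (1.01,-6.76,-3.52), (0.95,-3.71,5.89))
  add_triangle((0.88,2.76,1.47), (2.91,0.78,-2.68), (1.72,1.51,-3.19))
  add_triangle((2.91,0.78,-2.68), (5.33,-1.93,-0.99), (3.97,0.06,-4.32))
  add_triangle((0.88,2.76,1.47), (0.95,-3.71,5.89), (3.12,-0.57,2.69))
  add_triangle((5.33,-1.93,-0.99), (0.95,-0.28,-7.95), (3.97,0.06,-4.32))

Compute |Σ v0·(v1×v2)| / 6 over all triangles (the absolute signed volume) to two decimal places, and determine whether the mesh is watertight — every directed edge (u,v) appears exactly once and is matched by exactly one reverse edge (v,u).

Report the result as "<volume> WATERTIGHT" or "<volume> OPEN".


230.23 OPEN

Per-triangle v0·(v1×v2)/6:
  t1: +4.0159
  t2: +3.0712
  t3: +3.2734
  t4: +44.3451
  t5: +3.6579
  t6: +12.7928
  t7: +9.9335
  t8: +2.5349
  t9: +8.5120
  t10: +44.4233
  t11: +2.6067
  t12: +32.8524
  t13: +32.9452
  t14: +3.1262
  t15: +2.9897
  t16: +9.0097
  t17: +10.1376
Σ = +230.2277 → |volume| = 230.23

Directed edges: 51 total; 3 unmatched, e.g. (-3.43,-2.06,-1.06)→(0.88,2.76,1.47) → open.


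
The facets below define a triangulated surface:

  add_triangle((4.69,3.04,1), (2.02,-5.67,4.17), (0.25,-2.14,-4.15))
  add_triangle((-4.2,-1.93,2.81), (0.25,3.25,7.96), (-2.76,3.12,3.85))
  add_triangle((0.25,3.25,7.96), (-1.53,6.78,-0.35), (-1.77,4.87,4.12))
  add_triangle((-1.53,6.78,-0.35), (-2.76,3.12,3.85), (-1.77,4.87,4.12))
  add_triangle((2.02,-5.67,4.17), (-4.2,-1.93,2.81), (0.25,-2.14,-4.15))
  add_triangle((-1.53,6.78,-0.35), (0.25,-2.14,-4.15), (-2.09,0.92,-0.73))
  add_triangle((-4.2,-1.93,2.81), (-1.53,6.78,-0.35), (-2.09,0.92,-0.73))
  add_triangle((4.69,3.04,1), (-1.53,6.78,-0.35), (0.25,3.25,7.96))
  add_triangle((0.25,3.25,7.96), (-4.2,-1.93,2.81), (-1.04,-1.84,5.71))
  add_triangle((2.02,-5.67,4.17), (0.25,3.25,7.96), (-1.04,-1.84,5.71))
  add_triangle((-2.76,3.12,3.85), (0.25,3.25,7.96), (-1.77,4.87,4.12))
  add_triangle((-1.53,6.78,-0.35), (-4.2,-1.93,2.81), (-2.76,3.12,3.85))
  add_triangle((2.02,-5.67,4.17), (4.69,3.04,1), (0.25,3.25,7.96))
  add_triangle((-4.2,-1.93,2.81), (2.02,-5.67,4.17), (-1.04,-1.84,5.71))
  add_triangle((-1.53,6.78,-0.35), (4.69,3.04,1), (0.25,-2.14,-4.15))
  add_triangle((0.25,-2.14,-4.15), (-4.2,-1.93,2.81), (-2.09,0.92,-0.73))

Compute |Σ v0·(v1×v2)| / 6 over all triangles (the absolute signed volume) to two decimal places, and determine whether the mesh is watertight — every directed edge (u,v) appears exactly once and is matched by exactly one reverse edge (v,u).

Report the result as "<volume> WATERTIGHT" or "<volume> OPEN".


330.15 WATERTIGHT

Per-triangle v0·(v1×v2)/6:
  t1: +29.6598
  t2: +20.5686
  t3: +11.0206
  t4: +7.1143
  t5: +27.1105
  t6: +8.8828
  t7: +9.3403
  t8: +48.0898
  t9: +18.7531
  t10: +22.3801
  t11: +8.2830
  t12: +14.7138
  t13: +52.1608
  t14: +17.8948
  t15: +25.5774
  t16: +8.6018
Σ = +330.1517 → |volume| = 330.15

Directed edges: 48 total, each appears once with its reverse present → watertight.


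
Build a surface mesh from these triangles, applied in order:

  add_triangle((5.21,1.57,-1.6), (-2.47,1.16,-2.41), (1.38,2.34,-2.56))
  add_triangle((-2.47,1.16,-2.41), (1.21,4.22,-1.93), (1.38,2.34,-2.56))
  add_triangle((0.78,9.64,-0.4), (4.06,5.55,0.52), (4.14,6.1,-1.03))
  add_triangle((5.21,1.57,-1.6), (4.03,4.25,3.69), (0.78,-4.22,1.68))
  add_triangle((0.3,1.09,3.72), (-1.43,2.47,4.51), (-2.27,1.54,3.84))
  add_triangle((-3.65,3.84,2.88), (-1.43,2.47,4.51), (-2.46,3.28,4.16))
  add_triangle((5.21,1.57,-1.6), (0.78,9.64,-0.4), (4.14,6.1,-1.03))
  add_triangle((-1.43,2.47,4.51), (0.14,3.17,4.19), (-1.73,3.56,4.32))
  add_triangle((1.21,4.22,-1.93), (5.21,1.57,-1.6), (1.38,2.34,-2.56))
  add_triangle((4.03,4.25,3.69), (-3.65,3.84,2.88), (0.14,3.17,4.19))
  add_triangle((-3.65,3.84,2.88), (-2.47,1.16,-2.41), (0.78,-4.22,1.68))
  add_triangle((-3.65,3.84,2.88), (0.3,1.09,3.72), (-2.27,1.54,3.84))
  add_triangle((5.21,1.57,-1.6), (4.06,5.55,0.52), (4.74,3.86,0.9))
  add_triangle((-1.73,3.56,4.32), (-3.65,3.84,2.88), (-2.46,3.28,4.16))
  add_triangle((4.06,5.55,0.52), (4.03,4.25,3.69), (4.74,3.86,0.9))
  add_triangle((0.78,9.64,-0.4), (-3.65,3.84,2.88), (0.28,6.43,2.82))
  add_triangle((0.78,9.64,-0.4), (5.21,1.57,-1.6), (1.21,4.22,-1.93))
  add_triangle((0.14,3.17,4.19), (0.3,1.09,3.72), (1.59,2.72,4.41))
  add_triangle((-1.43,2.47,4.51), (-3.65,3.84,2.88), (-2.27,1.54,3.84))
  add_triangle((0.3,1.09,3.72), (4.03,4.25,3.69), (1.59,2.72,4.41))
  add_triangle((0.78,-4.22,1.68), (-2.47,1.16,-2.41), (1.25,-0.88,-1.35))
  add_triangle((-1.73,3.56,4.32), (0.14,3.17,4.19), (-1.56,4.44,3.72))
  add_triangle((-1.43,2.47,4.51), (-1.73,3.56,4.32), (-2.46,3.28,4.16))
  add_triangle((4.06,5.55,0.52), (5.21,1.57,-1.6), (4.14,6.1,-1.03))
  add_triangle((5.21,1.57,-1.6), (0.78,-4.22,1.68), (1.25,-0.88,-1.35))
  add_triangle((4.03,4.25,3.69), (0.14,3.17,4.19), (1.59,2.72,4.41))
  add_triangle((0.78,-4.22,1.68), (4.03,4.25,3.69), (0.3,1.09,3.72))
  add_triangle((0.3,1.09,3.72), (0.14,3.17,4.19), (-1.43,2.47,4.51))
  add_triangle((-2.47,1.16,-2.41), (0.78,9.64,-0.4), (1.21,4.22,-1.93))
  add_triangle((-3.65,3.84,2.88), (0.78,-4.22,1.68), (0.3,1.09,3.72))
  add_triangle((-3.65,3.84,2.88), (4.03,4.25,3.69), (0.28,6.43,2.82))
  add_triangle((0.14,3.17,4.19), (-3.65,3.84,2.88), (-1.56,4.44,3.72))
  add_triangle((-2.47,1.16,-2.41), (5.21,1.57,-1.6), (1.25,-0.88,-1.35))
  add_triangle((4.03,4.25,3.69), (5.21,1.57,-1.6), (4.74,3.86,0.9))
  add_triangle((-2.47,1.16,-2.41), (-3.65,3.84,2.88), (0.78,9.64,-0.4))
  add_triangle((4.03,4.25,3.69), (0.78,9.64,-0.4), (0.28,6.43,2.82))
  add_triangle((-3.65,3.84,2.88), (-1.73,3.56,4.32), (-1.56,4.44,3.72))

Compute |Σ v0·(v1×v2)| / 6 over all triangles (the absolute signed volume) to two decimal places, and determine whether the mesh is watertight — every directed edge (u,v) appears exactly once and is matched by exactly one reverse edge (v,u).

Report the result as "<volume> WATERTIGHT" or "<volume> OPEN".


238.41 OPEN

Per-triangle v0·(v1×v2)/6:
  t1: +1.7616
  t2: +3.8740
  t3: +8.9028
  t4: +24.1220
  t5: +1.3756
  t6: +0.1201
  t7: +2.6475
  t8: +1.5551
  t9: +4.5477
  t10: +8.3468
  t11: +11.0230
  t12: -3.7935
  t13: +5.1193
  t14: +1.1049
  t15: +5.3763
  t16: +18.4697
  t17: +12.1898
  t18: +1.6616
  t19: +2.9483
  t20: +0.8790
  t21: +4.1874
  t22: +1.7847
  t23: +0.7528
  t24: +6.5377
  t25: +5.8320
  t26: +3.1509
  t27: +12.1709
  t28: +2.0191
  t29: +10.5248
  t30: +10.1452
  t31: +12.3978
  t32: -2.2989
  t33: +5.0551
  t34: +4.1952
  t35: +27.5497
  t36: +19.7737
  t37: +2.3965
Σ = +238.4062 → |volume| = 238.41

Directed edges: 111 total; 3 unmatched, e.g. (0.78,9.64,-0.4)→(4.06,5.55,0.52) → open.


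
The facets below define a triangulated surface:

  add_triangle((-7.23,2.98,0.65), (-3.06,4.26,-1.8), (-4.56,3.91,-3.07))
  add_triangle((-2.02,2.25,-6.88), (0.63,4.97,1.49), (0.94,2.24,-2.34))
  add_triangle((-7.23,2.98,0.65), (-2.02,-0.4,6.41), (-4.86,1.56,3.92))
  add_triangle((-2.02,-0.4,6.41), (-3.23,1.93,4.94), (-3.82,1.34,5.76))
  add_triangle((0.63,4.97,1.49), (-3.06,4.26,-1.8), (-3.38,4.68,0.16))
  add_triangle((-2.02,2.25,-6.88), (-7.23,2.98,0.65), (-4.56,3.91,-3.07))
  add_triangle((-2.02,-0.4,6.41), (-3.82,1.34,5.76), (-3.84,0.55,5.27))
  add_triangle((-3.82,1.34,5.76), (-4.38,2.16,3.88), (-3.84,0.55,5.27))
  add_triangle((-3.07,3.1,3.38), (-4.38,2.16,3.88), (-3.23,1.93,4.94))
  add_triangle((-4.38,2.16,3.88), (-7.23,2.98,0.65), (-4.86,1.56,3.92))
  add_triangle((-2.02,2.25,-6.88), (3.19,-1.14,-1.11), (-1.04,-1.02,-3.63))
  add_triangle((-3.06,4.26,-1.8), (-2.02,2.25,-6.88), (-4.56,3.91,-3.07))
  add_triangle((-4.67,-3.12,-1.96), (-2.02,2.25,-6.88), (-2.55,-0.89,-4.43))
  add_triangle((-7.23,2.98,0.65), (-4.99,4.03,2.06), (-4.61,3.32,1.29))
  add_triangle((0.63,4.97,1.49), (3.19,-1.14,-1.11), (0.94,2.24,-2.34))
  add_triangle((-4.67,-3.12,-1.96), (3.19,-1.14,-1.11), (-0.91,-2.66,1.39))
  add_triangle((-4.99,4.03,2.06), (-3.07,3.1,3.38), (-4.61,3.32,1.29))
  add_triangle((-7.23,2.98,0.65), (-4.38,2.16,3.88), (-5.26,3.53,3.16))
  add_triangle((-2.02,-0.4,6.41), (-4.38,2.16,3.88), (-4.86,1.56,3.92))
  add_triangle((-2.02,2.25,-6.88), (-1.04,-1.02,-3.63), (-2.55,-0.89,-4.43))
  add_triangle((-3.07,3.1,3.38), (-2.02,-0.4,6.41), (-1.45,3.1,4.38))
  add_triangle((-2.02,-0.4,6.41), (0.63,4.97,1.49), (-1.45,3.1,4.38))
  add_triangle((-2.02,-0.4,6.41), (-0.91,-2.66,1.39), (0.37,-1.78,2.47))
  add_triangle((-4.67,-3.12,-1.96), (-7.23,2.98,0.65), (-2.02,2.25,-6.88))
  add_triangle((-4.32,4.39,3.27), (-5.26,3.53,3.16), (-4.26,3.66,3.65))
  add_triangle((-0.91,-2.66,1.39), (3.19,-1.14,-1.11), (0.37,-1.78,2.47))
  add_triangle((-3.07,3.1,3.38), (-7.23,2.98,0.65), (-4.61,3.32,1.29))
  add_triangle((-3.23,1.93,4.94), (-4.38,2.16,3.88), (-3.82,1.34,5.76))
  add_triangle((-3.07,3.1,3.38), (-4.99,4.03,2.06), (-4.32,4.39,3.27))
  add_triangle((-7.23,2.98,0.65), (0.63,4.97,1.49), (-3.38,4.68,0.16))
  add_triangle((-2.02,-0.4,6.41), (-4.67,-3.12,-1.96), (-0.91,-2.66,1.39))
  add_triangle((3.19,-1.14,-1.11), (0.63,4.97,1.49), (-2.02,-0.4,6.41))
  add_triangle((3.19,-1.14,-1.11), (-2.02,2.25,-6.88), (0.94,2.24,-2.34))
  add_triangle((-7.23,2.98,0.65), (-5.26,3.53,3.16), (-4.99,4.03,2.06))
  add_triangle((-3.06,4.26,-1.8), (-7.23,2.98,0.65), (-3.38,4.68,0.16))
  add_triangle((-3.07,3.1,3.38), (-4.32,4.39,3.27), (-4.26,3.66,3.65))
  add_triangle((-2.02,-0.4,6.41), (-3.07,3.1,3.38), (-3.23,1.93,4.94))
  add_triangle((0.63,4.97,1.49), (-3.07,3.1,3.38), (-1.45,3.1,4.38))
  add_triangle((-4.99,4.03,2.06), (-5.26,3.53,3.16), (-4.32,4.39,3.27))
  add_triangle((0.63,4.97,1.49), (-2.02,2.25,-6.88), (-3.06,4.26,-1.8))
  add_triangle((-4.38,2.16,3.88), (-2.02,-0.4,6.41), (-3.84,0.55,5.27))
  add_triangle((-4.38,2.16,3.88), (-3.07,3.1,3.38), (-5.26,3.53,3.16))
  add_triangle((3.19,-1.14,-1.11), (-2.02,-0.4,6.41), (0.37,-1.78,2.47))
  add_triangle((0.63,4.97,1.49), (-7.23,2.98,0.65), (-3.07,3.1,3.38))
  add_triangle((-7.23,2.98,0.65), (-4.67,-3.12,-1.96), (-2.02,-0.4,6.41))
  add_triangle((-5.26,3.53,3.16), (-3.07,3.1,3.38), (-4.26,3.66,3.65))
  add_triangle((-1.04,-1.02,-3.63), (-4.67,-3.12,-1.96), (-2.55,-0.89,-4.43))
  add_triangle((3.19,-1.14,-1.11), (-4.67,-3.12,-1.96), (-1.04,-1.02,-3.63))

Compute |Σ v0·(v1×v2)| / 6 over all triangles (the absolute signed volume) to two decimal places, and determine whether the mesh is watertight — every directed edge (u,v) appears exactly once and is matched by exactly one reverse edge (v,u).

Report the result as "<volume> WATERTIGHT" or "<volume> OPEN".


Per-triangle v0·(v1×v2)/6:
  t1: +7.4976
  t2: +9.8559
  t3: +1.8473
  t4: +1.7561
  t5: +6.4206
  t6: +11.3343
  t7: +2.0742
  t8: +1.5890
  t9: +2.2442
  t10: +3.3503
  t11: +8.8538
  t12: +6.9666
  t13: +5.5928
  t14: +0.6752
  t15: +7.9007
  t16: +8.4227
  t17: -0.3918
  t18: +4.5731
  t19: +3.2149
  t20: +3.2310
  t21: +6.9785
  t22: +4.3397
  t23: +3.9768
  t24: +46.9925
  t25: +0.9517
  t26: +3.1842
  t27: -3.3752
  t28: +1.4100
  t29: -0.8159
  t30: +7.0324
  t31: +12.9015
  t32: +16.7830
  t33: +8.7496
  t34: +3.7448
  t35: +7.6989
  t36: +0.5027
  t37: +1.1245
  t38: +6.1570
  t39: +1.6286
  t40: +16.6519
  t41: -2.6281
  t42: +2.1875
  t43: +3.4497
  t44: +16.1414
  t45: +41.3973
  t46: +0.0843
  t47: +2.8728
  t48: +7.5112
Σ = +314.6415 → |volume| = 314.64

Directed edges: 144 total, each appears once with its reverse present → watertight.

314.64 WATERTIGHT


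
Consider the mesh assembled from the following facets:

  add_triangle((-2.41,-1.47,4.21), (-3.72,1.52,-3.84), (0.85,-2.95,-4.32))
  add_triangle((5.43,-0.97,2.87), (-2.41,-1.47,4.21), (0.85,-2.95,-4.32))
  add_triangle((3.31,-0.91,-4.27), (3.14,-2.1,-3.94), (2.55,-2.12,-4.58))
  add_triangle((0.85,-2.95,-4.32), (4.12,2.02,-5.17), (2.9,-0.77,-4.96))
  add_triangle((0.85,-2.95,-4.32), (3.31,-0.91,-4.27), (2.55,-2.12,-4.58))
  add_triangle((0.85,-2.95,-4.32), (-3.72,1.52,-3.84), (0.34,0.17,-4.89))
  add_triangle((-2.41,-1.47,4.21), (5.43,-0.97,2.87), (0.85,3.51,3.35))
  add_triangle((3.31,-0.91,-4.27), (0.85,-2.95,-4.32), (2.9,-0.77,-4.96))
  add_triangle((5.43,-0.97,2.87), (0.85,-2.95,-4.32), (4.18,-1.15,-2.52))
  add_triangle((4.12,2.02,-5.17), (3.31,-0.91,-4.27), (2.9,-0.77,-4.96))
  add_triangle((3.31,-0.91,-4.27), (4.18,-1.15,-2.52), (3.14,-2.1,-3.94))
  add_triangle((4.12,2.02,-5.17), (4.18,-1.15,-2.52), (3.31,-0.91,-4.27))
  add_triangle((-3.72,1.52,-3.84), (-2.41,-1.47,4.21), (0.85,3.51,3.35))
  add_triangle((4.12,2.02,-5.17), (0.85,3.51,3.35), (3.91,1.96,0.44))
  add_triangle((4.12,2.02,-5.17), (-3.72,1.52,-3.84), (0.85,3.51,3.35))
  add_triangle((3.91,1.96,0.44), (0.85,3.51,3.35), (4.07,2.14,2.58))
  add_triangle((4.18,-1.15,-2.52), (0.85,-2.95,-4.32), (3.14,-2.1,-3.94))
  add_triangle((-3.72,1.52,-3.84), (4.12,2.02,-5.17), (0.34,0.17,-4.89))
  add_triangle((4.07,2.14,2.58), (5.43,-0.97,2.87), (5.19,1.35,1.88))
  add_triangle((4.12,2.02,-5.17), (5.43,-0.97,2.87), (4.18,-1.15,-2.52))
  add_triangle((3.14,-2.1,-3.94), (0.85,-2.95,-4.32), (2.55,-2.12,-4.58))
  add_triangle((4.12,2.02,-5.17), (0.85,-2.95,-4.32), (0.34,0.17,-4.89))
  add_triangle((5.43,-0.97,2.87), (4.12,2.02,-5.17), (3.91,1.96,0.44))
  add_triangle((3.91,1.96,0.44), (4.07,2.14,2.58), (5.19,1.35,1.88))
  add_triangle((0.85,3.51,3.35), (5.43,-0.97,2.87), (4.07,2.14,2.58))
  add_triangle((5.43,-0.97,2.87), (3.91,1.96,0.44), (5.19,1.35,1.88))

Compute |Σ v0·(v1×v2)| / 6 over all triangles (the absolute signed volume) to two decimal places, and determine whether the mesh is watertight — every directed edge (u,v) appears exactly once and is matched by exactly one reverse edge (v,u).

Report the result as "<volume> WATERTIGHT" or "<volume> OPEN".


223.86 WATERTIGHT

Per-triangle v0·(v1×v2)/6:
  t1: +18.7180
  t2: +22.0898
  t3: +0.9671
  t4: +1.8428
  t5: +0.5896
  t6: +9.4527
  t7: +23.1623
  t8: +1.8751
  t9: +10.2355
  t10: +2.1222
  t11: +1.9596
  t12: +4.9957
  t13: +19.7810
  t14: +11.2258
  t15: +28.2126
  t16: +4.0529
  t17: +0.5945
  t18: +10.2292
  t19: +3.1233
  t20: +14.4775
  t21: +1.0144
  t22: +10.3259
  t23: +13.6207
  t24: +1.8151
  t25: +6.1054
  t26: +1.2755
Σ = +223.8639 → |volume| = 223.86

Directed edges: 78 total, each appears once with its reverse present → watertight.
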